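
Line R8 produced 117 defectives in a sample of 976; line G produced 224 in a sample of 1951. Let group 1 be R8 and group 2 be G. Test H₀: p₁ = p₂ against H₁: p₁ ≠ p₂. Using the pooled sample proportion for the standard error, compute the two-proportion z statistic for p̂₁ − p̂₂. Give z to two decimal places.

p̂₁ = 117/976 = 0.1199, p̂₂ = 224/1951 = 0.1148.
Pooled p̂ = (117+224)/(976+1951) = 341/2927 = 0.1165.
SE = √(p̂(1−p̂)(1/n₁+1/n₂)) = √(0.1165·0.8835·0.00153715) = √(0.000158217) = 0.0126.
z = (0.1199 − 0.1148)/0.0126 = 0.0051/0.0126 = 0.40.
Two-sided p-value ≈ 2·Φ(−0.403) = 0.6872.

z = 0.40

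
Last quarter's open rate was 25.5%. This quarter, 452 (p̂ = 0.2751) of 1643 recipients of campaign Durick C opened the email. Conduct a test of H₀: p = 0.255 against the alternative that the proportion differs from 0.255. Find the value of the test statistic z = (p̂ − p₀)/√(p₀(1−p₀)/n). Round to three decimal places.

z = 1.870

p̂ = 452/1643 ≈ 0.275107.
Standard error under H₀: √(0.255×0.745/1643) = 0.010753.
z = (0.275107 − 0.255)/0.010753 = 0.020107/0.010753 = 1.870.
Two-sided p-value ≈ 2·Φ(−1.870) = 0.0615.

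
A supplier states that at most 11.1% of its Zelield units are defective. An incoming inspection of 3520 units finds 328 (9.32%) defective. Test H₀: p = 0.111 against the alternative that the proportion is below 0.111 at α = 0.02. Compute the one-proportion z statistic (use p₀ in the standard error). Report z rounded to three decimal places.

p̂ = 328/3520 = 0.093182.
Standard error under H₀: √(0.111×0.889/3520) = 0.005295.
z = (0.093182 − 0.111)/0.005295 = -0.017818/0.005295 = -3.365.
p-value = P(Z < -3.365) ≈ 0.0004. With α = 0.02, reject H₀.

z = -3.365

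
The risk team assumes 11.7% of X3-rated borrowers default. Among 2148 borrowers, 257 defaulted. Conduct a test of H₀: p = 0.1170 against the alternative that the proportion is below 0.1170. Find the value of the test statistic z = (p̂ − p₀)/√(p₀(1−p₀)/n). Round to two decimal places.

z = 0.38

p̂ = 257/2148 ≈ 0.1196.
SE = √(p₀(1−p₀)/n) = √(0.10331/2148) = 0.0069.
z = (0.1196 − 0.117)/0.0069 = 0.0026/0.0069 = 0.38.
p-value = P(Z < 0.382) ≈ 0.6486.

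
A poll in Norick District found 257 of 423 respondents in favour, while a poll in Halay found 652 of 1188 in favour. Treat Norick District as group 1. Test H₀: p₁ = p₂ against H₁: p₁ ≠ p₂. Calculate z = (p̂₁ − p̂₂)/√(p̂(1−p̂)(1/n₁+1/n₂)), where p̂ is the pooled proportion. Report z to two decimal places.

z = 2.09

p̂₁ = 257/423 = 0.6076, p̂₂ = 652/1188 = 0.5488.
Pooled p̂ = (257+652)/(423+1188) = 909/1611 = 0.5642.
SE = √(0.245872 × 0.00320582) = 0.0281.
z = (0.6076 − 0.5488)/0.0281 = 0.0588/0.0281 = 2.09.
p-value = 2·P(Z > 2.092) ≈ 0.0364.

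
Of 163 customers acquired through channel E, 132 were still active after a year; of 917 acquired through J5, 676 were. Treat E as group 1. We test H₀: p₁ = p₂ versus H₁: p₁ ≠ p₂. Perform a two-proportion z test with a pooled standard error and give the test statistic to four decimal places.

z = 1.9684

p̂₁ = 132/163 = 0.809816, p̂₂ = 676/917 = 0.737186.
Pooled p̂ = (132+676)/(163+917) = 808/1080 = 0.748148.
SE = √(p̂(1−p̂)(1/n₁+1/n₂)) = √(0.748148·0.251852·0.00722548) = √(0.00136144) = 0.036898.
z = (0.809816 − 0.737186)/0.036898 = 0.072630/0.036898 = 1.9684.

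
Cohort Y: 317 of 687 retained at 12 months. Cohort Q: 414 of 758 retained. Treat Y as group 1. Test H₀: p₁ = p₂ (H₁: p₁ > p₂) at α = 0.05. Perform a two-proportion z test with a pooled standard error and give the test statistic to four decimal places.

p̂₁ = 317/687 = 0.4614265, p̂₂ = 414/758 = 0.5461741.
Pooled p̂ = (317+414)/(687+758) = 731/1445 = 0.5058824.
SE = √(p̂(1−p̂)(1/n₁+1/n₂)) = √(0.5058824·0.4941176·0.00277487) = √(0.00069362) = 0.0263367.
z = (0.4614265 − 0.5461741)/0.0263367 = -0.0847476/0.0263367 = -3.2179.
p-value = P(Z > -3.218) ≈ 0.9994. With α = 0.05, fail to reject H₀.

z = -3.2179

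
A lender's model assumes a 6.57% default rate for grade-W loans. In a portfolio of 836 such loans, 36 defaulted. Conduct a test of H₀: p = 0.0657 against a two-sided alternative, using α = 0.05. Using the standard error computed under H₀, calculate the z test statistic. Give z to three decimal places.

p̂ = 36/836 = 0.04306.
SE = √(p₀(1−p₀)/n) = √(0.061384/836) = 0.00857.
z = (0.04306 − 0.0657)/0.00857 = -0.02264/0.00857 = -2.642.
p-value = 2·P(Z > 2.642) ≈ 0.0082, so at α = 0.05 we reject H₀.

z = -2.642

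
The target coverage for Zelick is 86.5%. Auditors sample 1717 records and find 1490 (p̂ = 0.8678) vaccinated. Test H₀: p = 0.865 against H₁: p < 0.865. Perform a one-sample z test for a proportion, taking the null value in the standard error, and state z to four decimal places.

z = 0.3386

p̂ = 1490/1717 ≈ 0.8677927.
Under H₀, SE = √(0.865·0.135/1717) = √(6.80111e-05) = 0.0082469.
z = (0.8677927 − 0.865)/0.0082469 = 0.0027927/0.0082469 = 0.3386.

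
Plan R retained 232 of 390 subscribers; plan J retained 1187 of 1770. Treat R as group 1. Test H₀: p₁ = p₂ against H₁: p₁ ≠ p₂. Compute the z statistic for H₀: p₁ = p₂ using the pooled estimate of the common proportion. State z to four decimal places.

p̂₁ = 232/390 ≈ 0.5948718, p̂₂ = 1187/1770 ≈ 0.6706215.
Pooled p̂ = (232+1187)/(390+1770) = 1419/2160 = 0.6569444.
SE = √(p̂(1−p̂)(1/n₁+1/n₂)) = √(0.6569444·0.3430556·0.00312907) = √(0.000705195) = 0.0265555.
z = (0.5948718 − 0.6706215)/0.0265555 = -0.0757497/0.0265555 = -2.8525.

z = -2.8525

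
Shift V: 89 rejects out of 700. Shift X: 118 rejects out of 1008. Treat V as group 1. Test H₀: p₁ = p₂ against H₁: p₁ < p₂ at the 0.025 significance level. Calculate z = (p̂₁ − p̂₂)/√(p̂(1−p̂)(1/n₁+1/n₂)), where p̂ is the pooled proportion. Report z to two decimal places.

z = 0.63

p̂₁ = 89/700 = 0.12714, p̂₂ = 118/1008 = 0.11706.
Pooled p̂ = (89+118)/(700+1008) = 207/1708 = 0.12119.
SE = √(p̂(1−p̂)(1/n₁+1/n₂)) = √(0.12119·0.87881·0.00242063) = √(0.000257813) = 0.01606.
z = (0.12714 − 0.11706)/0.01606 = 0.01008/0.01606 = 0.63.
p-value = P(Z < 0.628) ≈ 0.7349. With α = 0.025, fail to reject H₀.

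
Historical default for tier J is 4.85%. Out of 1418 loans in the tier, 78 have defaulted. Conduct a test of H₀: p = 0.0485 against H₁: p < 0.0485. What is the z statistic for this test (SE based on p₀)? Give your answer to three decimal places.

z = 1.141

p̂ = 78/1418 = 0.055007.
Standard error under H₀: √(0.0485×0.9515/1418) = 0.005705.
z = (0.055007 − 0.0485)/0.005705 = 0.006507/0.005705 = 1.141.
p-value = P(Z < 1.141) ≈ 0.8730.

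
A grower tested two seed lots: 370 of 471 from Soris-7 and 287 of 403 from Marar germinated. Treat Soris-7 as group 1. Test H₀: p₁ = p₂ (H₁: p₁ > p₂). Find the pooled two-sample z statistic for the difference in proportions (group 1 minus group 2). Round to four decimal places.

p̂₁ = 370/471 = 0.7855626, p̂₂ = 287/403 = 0.7121588.
Pooled p̂ = (370+287)/(471+403) = 657/874 = 0.7517162.
SE = √(0.186639 × 0.00460453) = 0.0293153.
z = (0.7855626 − 0.7121588)/0.0293153 = 0.0734038/0.0293153 = 2.5039.
p-value = P(Z > 2.504) ≈ 0.0061.

z = 2.5039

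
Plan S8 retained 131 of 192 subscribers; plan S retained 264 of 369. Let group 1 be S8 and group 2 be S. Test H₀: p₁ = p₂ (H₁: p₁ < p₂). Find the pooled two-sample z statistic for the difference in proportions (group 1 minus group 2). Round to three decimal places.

p̂₁ = 131/192 ≈ 0.68229, p̂₂ = 264/369 ≈ 0.71545.
Pooled p̂ = (131+264)/(192+369) = 395/561 = 0.70410.
SE = √(0.208343 × 0.00791836) = 0.04062.
z = (0.68229 − 0.71545)/0.04062 = -0.03316/0.04062 = -0.816.

z = -0.816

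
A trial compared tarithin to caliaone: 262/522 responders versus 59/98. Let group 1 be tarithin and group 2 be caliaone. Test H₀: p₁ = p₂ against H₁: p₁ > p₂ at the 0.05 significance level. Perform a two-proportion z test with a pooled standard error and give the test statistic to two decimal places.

z = -1.82

p̂₁ = 262/522 = 0.5019, p̂₂ = 59/98 = 0.6020.
Pooled p̂ = (262+59)/(522+98) = 321/620 = 0.5177.
SE = √(0.249685 × 0.0121198) = 0.0550.
z = (0.5019 − 0.6020)/0.0550 = -0.1001/0.0550 = -1.82.
p-value = P(Z > -1.820) ≈ 0.9656; since p > α = 0.05, fail to reject H₀.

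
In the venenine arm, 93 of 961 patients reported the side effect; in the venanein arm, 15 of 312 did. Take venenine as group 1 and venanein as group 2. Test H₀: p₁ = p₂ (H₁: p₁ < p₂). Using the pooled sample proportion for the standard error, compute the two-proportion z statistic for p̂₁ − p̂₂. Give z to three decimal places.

p̂₁ = 93/961 = 0.096774, p̂₂ = 15/312 = 0.048077.
Pooled p̂ = (93+15)/(961+312) = 108/1273 = 0.084839.
SE = √(p̂(1−p̂)(1/n₁+1/n₂)) = √(0.084839·0.915161·0.00424571) = √(0.000329643) = 0.018156.
z = (0.096774 − 0.048077)/0.018156 = 0.048697/0.018156 = 2.682.
p-value = P(Z < 2.682) ≈ 0.9963.

z = 2.682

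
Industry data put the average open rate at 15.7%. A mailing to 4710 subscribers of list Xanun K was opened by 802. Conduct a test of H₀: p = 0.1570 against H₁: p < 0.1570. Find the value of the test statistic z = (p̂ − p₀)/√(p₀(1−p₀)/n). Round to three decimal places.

p̂ = 802/4710 ≈ 0.170276.
Standard error under H₀: √(0.157×0.843/4710) = 0.005301.
z = (0.170276 − 0.157)/0.005301 = 0.013276/0.005301 = 2.504.
p-value = P(Z < 2.504) ≈ 0.9939.

z = 2.504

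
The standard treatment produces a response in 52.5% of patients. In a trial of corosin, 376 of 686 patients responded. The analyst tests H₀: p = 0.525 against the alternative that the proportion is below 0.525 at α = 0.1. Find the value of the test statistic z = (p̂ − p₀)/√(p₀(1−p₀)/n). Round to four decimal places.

z = 1.2118

p̂ = 376/686 = 0.548105.
SE = √(p₀(1−p₀)/n) = √(0.24937/686) = 0.019066.
z = (0.548105 − 0.525)/0.019066 = 0.023105/0.019066 = 1.2118.
p-value = P(Z < 1.212) ≈ 0.8872; since p > α = 0.1, fail to reject H₀.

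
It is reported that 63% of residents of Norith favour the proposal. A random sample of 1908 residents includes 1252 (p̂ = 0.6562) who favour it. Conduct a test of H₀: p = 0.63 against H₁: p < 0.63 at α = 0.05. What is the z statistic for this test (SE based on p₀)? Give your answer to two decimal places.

z = 2.37

p̂ = 1252/1908 = 0.65618.
Standard error under H₀: √(0.63×0.37/1908) = 0.01105.
z = (0.65618 − 0.63)/0.01105 = 0.02618/0.01105 = 2.37.
p-value = P(Z < 2.369) ≈ 0.9911. With α = 0.05, fail to reject H₀.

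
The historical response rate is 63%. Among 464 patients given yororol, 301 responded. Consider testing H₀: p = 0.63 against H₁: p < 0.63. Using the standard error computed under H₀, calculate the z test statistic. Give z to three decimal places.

z = 0.835

p̂ = 301/464 ≈ 0.64871.
SE = √(p₀(1−p₀)/n) = √(0.2331/464) = 0.02241.
z = (0.64871 − 0.63)/0.02241 = 0.01871/0.02241 = 0.835.
p-value = P(Z < 0.835) ≈ 0.7980.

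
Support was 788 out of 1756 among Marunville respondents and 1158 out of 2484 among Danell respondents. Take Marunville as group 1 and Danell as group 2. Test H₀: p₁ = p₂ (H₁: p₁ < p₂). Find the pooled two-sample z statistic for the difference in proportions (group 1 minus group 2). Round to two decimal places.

z = -1.12

p̂₁ = 788/1756 ≈ 0.44875, p̂₂ = 1158/2484 ≈ 0.46618.
Pooled p̂ = (788+1158)/(1756+2484) = 1946/4240 = 0.45896.
SE = √(p̂(1−p̂)(1/n₁+1/n₂)) = √(0.45896·0.54104·0.000972053) = √(0.000241376) = 0.01554.
z = (0.44875 − 0.46618)/0.01554 = -0.01743/0.01554 = -1.12.
p-value = P(Z < -1.122) ≈ 0.1309.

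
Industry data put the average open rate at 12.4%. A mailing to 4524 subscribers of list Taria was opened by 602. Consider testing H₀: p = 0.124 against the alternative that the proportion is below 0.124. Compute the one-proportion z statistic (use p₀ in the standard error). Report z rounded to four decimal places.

z = 1.8506

p̂ = 602/4524 = 0.133068.
SE = √(p₀(1−p₀)/n) = √(0.10862/4524) = 0.004900.
z = (0.133068 − 0.124)/0.004900 = 0.009068/0.004900 = 1.8506.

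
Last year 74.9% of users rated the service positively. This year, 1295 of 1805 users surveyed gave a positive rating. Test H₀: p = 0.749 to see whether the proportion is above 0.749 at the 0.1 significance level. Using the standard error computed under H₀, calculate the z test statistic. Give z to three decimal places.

p̂ = 1295/1805 ≈ 0.717452.
SE = √(p₀(1−p₀)/n) = √(0.188/1805) = 0.010206.
z = (0.717452 − 0.749)/0.010206 = -0.031548/0.010206 = -3.091.
p-value = P(Z > -3.091) ≈ 0.9990, so at α = 0.1 we fail to reject H₀.

z = -3.091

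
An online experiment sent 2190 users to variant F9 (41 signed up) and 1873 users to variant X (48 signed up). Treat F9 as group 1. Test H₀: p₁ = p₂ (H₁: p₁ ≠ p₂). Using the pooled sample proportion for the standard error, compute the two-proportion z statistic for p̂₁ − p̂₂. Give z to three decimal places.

z = -1.499

p̂₁ = 41/2190 ≈ 0.01872, p̂₂ = 48/1873 ≈ 0.02563.
Pooled p̂ = (41+48)/(2190+1873) = 89/4063 = 0.02190.
SE = √(p̂(1−p̂)(1/n₁+1/n₂)) = √(0.02190·0.97810·0.000990524) = √(2.12221e-05) = 0.00461.
z = (0.01872 − 0.02563)/0.00461 = -0.00691/0.00461 = -1.499.
Two-sided p-value ≈ 2·Φ(−1.499) = 0.1339.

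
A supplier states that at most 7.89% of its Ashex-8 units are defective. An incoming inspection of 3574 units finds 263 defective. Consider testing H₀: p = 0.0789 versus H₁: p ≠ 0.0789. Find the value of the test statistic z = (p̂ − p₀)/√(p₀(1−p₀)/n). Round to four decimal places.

p̂ = 263/3574 ≈ 0.0735870.
Under H₀, SE = √(0.0789·0.9211/3574) = √(2.03343e-05) = 0.0045094.
z = (0.0735870 − 0.0789)/0.0045094 = -0.0053130/0.0045094 = -1.1782.

z = -1.1782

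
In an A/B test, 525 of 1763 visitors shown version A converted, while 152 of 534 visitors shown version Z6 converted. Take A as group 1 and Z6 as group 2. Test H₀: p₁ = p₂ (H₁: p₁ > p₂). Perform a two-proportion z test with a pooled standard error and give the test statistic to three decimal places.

z = 0.584

p̂₁ = 525/1763 = 0.29779, p̂₂ = 152/534 = 0.28464.
Pooled p̂ = (525+152)/(1763+534) = 677/2297 = 0.29473.
SE = √(p̂(1−p̂)(1/n₁+1/n₂)) = √(0.29473·0.70527·0.00243987) = √(0.000507165) = 0.02252.
z = (0.29779 − 0.28464)/0.02252 = 0.01315/0.02252 = 0.584.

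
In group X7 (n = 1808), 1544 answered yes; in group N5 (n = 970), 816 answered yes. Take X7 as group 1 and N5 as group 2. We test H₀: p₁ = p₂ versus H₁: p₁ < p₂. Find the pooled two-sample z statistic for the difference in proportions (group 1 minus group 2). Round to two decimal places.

z = 0.90

p̂₁ = 1544/1808 = 0.8540, p̂₂ = 816/970 = 0.8412.
Pooled p̂ = (1544+816)/(1808+970) = 2360/2778 = 0.8495.
SE = √(0.127827 × 0.00158403) = 0.0142.
z = (0.8540 − 0.8412)/0.0142 = 0.0128/0.0142 = 0.90.
p-value = P(Z < 0.896) ≈ 0.8148.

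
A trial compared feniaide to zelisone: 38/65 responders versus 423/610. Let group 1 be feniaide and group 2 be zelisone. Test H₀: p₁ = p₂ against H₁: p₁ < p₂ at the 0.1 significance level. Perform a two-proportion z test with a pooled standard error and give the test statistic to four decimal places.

p̂₁ = 38/65 ≈ 0.584615, p̂₂ = 423/610 ≈ 0.693443.
Pooled p̂ = (38+423)/(65+610) = 461/675 = 0.682963.
SE = √(p̂(1−p̂)(1/n₁+1/n₂)) = √(0.682963·0.317037·0.017024) = √(0.00368611) = 0.060713.
z = (0.584615 − 0.693443)/0.060713 = -0.108828/0.060713 = -1.7925.
p-value = P(Z < -1.792) ≈ 0.0365. With α = 0.1, reject H₀.

z = -1.7925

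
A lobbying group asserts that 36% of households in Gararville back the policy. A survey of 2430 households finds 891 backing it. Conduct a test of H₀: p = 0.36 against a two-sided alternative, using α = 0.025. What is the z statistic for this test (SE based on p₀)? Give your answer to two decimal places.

p̂ = 891/2430 ≈ 0.36667.
SE = √(p₀(1−p₀)/n) = √(0.2304/2430) = 0.00974.
z = (0.36667 − 0.36)/0.00974 = 0.00667/0.00974 = 0.68.
p-value = 2·P(Z > 0.685) ≈ 0.4936, so at α = 0.025 we fail to reject H₀.

z = 0.68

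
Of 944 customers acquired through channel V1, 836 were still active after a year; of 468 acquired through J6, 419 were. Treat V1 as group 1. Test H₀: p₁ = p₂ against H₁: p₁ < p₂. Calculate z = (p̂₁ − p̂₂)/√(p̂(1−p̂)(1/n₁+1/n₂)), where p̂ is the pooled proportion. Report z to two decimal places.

z = -0.55

p̂₁ = 836/944 ≈ 0.88559, p̂₂ = 419/468 ≈ 0.89530.
Pooled p̂ = (836+419)/(944+468) = 1255/1412 = 0.88881.
SE = √(0.0988266 × 0.00319607) = 0.01777.
z = (0.88559 − 0.89530)/0.01777 = -0.00971/0.01777 = -0.55.
p-value = P(Z < -0.546) ≈ 0.2925.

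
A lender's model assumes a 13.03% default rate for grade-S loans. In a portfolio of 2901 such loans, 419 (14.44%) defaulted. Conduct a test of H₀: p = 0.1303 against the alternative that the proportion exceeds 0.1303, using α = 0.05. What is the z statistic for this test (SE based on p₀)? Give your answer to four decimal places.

p̂ = 419/2901 ≈ 0.144433.
SE = √(p₀(1−p₀)/n) = √(0.11332/2901) = 0.006250.
z = (0.144433 − 0.1303)/0.006250 = 0.014133/0.006250 = 2.2613.
p-value = P(Z > 2.261) ≈ 0.0119, so at α = 0.05 we reject H₀.

z = 2.2613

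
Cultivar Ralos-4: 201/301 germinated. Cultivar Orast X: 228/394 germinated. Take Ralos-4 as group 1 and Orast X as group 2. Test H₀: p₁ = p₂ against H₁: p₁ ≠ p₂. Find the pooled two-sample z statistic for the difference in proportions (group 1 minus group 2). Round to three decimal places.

z = 2.394

p̂₁ = 201/301 = 0.66777, p̂₂ = 228/394 = 0.57868.
Pooled p̂ = (201+228)/(301+394) = 429/695 = 0.61727.
SE = √(p̂(1−p̂)(1/n₁+1/n₂)) = √(0.61727·0.38273·0.00586033) = √(0.0013845) = 0.03721.
z = (0.66777 − 0.57868)/0.03721 = 0.08909/0.03721 = 2.394.
p-value = 2·P(Z > 2.394) ≈ 0.0166.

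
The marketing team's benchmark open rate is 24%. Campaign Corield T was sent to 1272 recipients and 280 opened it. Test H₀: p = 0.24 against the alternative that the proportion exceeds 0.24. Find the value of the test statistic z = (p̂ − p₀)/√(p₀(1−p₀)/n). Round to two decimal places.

p̂ = 280/1272 ≈ 0.2201.
SE = √(p₀(1−p₀)/n) = √(0.1824/1272) = 0.0120.
z = (0.2201 − 0.24)/0.0120 = -0.0199/0.0120 = -1.66.

z = -1.66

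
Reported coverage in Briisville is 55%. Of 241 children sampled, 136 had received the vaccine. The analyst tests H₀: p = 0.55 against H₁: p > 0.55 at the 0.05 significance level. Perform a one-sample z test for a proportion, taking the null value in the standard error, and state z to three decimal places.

z = 0.447

p̂ = 136/241 = 0.56432.
Under H₀, SE = √(0.55·0.45/241) = √(0.00102697) = 0.03205.
z = (0.56432 − 0.55)/0.03205 = 0.01432/0.03205 = 0.447.
p-value = P(Z > 0.447) ≈ 0.3275. With α = 0.05, fail to reject H₀.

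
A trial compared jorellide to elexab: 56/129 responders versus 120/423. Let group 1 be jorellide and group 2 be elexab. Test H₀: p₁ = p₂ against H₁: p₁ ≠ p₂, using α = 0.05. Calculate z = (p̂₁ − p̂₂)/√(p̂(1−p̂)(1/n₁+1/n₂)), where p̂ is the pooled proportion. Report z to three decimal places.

p̂₁ = 56/129 ≈ 0.43411, p̂₂ = 120/423 ≈ 0.28369.
Pooled p̂ = (56+120)/(129+423) = 176/552 = 0.31884.
SE = √(p̂(1−p̂)(1/n₁+1/n₂)) = √(0.31884·0.68116·0.010116) = √(0.00219701) = 0.04687.
z = (0.43411 − 0.28369)/0.04687 = 0.15042/0.04687 = 3.209.
Two-sided p-value ≈ 2·Φ(−3.209) = 0.0013; since p < α = 0.05, reject H₀.

z = 3.209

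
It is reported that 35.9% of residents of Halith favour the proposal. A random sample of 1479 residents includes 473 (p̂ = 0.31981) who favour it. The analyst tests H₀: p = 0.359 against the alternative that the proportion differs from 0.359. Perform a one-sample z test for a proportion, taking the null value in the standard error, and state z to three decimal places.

z = -3.142

p̂ = 473/1479 = 0.319811.
Standard error under H₀: √(0.359×0.641/1479) = 0.012474.
z = (0.319811 − 0.359)/0.012474 = -0.039189/0.012474 = -3.142.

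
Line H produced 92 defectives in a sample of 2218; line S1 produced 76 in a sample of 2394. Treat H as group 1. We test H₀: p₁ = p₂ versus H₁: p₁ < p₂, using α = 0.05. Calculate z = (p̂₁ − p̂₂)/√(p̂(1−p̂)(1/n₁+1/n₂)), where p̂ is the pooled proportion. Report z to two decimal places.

p̂₁ = 92/2218 = 0.04148, p̂₂ = 76/2394 = 0.03175.
Pooled p̂ = (92+76)/(2218+2394) = 168/4612 = 0.03643.
SE = √(0.0350998 × 0.000868568) = 0.00552.
z = (0.04148 − 0.03175)/0.00552 = 0.00973/0.00552 = 1.76.
p-value = P(Z < 1.763) ≈ 0.9610, so at α = 0.05 we fail to reject H₀.

z = 1.76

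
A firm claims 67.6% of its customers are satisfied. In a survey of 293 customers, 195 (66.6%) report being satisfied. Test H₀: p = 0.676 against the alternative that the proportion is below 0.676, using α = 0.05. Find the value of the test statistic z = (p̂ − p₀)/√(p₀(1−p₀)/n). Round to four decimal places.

z = -0.3830

p̂ = 195/293 ≈ 0.665529.
Standard error under H₀: √(0.676×0.324/293) = 0.027341.
z = (0.665529 − 0.676)/0.027341 = -0.010471/0.027341 = -0.3830.
p-value = P(Z < -0.383) ≈ 0.3509; since p > α = 0.05, fail to reject H₀.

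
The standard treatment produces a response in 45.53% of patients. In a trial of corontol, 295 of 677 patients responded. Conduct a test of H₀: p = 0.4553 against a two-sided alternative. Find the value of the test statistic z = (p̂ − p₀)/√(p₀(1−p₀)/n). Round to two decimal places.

z = -1.02

p̂ = 295/677 ≈ 0.43575.
Under H₀, SE = √(0.4553·0.5447/677) = √(0.000366325) = 0.01914.
z = (0.43575 − 0.4553)/0.01914 = -0.01955/0.01914 = -1.02.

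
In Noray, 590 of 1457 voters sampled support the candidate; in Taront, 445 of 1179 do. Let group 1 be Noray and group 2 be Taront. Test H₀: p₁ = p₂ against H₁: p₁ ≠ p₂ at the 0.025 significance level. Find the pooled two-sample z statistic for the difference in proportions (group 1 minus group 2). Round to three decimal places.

z = 1.438

p̂₁ = 590/1457 ≈ 0.40494, p̂₂ = 445/1179 ≈ 0.37744.
Pooled p̂ = (590+445)/(1457+1179) = 1035/2636 = 0.39264.
SE = √(0.238474 × 0.00153452) = 0.01913.
z = (0.40494 − 0.37744)/0.01913 = 0.02750/0.01913 = 1.438.
Two-sided p-value ≈ 2·Φ(−1.438) = 0.1505, so at α = 0.025 we fail to reject H₀.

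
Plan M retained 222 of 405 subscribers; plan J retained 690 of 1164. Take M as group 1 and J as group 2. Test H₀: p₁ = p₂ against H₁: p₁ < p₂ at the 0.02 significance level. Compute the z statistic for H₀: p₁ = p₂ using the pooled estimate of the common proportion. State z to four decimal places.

p̂₁ = 222/405 ≈ 0.54814815, p̂₂ = 690/1164 ≈ 0.59278351.
Pooled p̂ = (222+690)/(405+1164) = 912/1569 = 0.58126195.
SE = √(p̂(1−p̂)(1/n₁+1/n₂)) = √(0.58126195·0.41873805·0.00332824) = √(0.000810083) = 0.02846195.
z = (0.54814815 − 0.59278351)/0.02846195 = -0.04463536/0.02846195 = -1.5682.
p-value = P(Z < -1.568) ≈ 0.0584; since p > α = 0.02, fail to reject H₀.

z = -1.5682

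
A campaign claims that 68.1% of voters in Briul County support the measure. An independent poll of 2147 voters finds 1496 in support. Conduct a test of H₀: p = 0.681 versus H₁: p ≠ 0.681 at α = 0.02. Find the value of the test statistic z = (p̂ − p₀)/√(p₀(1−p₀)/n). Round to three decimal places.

p̂ = 1496/2147 = 0.696786.
Under H₀, SE = √(0.681·0.319/2147) = √(0.000101183) = 0.010059.
z = (0.696786 − 0.681)/0.010059 = 0.015786/0.010059 = 1.569.
Two-sided p-value ≈ 2·Φ(−1.569) = 0.1166; since p > α = 0.02, fail to reject H₀.

z = 1.569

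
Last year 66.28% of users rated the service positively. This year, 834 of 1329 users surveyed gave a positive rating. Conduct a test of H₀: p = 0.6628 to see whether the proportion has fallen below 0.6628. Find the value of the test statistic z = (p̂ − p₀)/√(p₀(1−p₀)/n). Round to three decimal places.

z = -2.719

p̂ = 834/1329 ≈ 0.62754.
Standard error under H₀: √(0.6628×0.3372/1329) = 0.01297.
z = (0.62754 − 0.6628)/0.01297 = -0.03526/0.01297 = -2.719.
p-value = P(Z < -2.719) ≈ 0.0033.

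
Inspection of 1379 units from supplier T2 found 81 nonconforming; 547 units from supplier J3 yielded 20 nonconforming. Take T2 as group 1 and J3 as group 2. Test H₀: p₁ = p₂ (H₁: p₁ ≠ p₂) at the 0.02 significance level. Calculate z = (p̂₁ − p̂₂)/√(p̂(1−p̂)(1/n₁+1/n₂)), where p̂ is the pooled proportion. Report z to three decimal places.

p̂₁ = 81/1379 ≈ 0.058738, p̂₂ = 20/547 ≈ 0.036563.
Pooled p̂ = (81+20)/(1379+547) = 101/1926 = 0.052440.
SE = √(0.0496903 × 0.00255332) = 0.011264.
z = (0.058738 − 0.036563)/0.011264 = 0.022175/0.011264 = 1.969.
Two-sided p-value ≈ 2·Φ(−1.969) = 0.0490, so at α = 0.02 we fail to reject H₀.

z = 1.969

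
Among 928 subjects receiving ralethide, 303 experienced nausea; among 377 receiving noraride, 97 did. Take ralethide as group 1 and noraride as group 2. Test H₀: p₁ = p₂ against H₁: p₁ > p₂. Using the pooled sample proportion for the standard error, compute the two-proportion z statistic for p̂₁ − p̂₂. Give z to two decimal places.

p̂₁ = 303/928 ≈ 0.32651, p̂₂ = 97/377 ≈ 0.25729.
Pooled p̂ = (303+97)/(928+377) = 400/1305 = 0.30651.
SE = √(0.212563 × 0.00373011) = 0.02816.
z = (0.32651 − 0.25729)/0.02816 = 0.06922/0.02816 = 2.46.
p-value = P(Z > 2.458) ≈ 0.0070.

z = 2.46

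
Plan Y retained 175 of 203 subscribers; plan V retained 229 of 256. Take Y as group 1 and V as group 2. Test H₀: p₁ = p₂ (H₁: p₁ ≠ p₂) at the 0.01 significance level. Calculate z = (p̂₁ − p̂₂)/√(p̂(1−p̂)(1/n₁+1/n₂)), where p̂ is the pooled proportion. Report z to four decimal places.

z = -1.0636

p̂₁ = 175/203 = 0.862069, p̂₂ = 229/256 = 0.894531.
Pooled p̂ = (175+229)/(203+256) = 404/459 = 0.880174.
SE = √(0.105468 × 0.00883236) = 0.030521.
z = (0.862069 − 0.894531)/0.030521 = -0.032462/0.030521 = -1.0636.
p-value = 2·P(Z > 1.064) ≈ 0.2875; since p > α = 0.01, fail to reject H₀.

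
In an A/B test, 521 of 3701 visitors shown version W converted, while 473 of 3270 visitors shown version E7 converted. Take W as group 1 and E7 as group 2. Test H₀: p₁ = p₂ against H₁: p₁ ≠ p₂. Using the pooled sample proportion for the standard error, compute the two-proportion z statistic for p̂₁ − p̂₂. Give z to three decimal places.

z = -0.462

p̂₁ = 521/3701 = 0.14077, p̂₂ = 473/3270 = 0.14465.
Pooled p̂ = (521+473)/(3701+3270) = 994/6971 = 0.14259.
SE = √(0.122259 × 0.000576008) = 0.00839.
z = (0.14077 − 0.14465)/0.00839 = -0.00388/0.00839 = -0.462.
Two-sided p-value ≈ 2·Φ(−0.462) = 0.6442.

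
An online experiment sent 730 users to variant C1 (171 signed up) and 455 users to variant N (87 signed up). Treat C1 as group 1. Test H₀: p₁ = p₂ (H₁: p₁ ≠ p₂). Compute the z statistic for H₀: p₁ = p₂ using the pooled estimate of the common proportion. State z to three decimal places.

z = 1.746

p̂₁ = 171/730 = 0.23425, p̂₂ = 87/455 = 0.19121.
Pooled p̂ = (171+87)/(730+455) = 258/1185 = 0.21772.
SE = √(0.170319 × 0.00356767) = 0.02465.
z = (0.23425 − 0.19121)/0.02465 = 0.04304/0.02465 = 1.746.
Two-sided p-value ≈ 2·Φ(−1.746) = 0.0808.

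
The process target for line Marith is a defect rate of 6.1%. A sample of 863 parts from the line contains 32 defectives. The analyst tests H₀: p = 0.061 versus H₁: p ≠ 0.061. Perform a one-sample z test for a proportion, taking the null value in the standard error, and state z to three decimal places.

z = -2.936

p̂ = 32/863 = 0.037080.
Standard error under H₀: √(0.061×0.939/863) = 0.008147.
z = (0.037080 − 0.061)/0.008147 = -0.023920/0.008147 = -2.936.
Two-sided p-value ≈ 2·Φ(−2.936) = 0.0033.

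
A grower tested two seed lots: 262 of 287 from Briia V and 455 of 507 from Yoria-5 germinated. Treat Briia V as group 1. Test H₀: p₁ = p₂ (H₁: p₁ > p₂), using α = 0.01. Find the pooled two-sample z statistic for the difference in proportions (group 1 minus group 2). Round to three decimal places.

z = 0.707

p̂₁ = 262/287 = 0.91289, p̂₂ = 455/507 = 0.89744.
Pooled p̂ = (262+455)/(287+507) = 717/794 = 0.90302.
SE = √(p̂(1−p̂)(1/n₁+1/n₂)) = √(0.90302·0.09698·0.00545671) = √(0.000477859) = 0.02186.
z = (0.91289 − 0.89744)/0.02186 = 0.01545/0.02186 = 0.707.
p-value = P(Z > 0.707) ≈ 0.2398, so at α = 0.01 we fail to reject H₀.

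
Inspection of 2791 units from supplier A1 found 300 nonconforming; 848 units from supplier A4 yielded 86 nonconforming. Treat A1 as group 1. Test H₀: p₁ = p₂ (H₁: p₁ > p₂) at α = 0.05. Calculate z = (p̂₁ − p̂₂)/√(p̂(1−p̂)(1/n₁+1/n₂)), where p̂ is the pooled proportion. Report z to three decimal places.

p̂₁ = 300/2791 = 0.10749, p̂₂ = 86/848 = 0.10142.
Pooled p̂ = (300+86)/(2791+848) = 386/3639 = 0.10607.
SE = √(0.0948216 × 0.00153754) = 0.01207.
z = (0.10749 − 0.10142)/0.01207 = 0.00607/0.01207 = 0.503.
p-value = P(Z > 0.503) ≈ 0.3075. With α = 0.05, fail to reject H₀.

z = 0.503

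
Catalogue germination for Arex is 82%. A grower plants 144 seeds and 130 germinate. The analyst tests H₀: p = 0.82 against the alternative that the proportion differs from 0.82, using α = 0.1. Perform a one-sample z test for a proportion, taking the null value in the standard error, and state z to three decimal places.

z = 2.586

p̂ = 130/144 = 0.902778.
Standard error under H₀: √(0.82×0.18/144) = 0.032016.
z = (0.902778 − 0.82)/0.032016 = 0.082778/0.032016 = 2.586.
p-value = 2·P(Z > 2.586) ≈ 0.0097; since p < α = 0.1, reject H₀.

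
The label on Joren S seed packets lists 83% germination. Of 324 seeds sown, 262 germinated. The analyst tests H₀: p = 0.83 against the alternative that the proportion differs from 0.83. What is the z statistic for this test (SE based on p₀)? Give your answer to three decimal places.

p̂ = 262/324 = 0.80864.
SE = √(p₀(1−p₀)/n) = √(0.1411/324) = 0.02087.
z = (0.80864 − 0.83)/0.02087 = -0.02136/0.02087 = -1.023.
p-value = 2·P(Z > 1.023) ≈ 0.3061.

z = -1.023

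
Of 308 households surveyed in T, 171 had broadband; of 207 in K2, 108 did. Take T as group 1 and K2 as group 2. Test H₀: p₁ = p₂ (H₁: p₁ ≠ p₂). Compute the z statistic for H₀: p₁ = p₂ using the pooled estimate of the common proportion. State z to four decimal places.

p̂₁ = 171/308 ≈ 0.555195, p̂₂ = 108/207 ≈ 0.521739.
Pooled p̂ = (171+108)/(308+207) = 279/515 = 0.541748.
SE = √(p̂(1−p̂)(1/n₁+1/n₂)) = √(0.541748·0.458252·0.00807767) = √(0.00200534) = 0.044781.
z = (0.555195 − 0.521739)/0.044781 = 0.033456/0.044781 = 0.7471.
p-value = 2·P(Z > 0.747) ≈ 0.4550.

z = 0.7471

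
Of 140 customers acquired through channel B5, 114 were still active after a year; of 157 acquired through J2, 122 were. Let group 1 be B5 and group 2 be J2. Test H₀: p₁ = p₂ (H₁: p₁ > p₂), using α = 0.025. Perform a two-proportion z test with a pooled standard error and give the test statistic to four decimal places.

z = 0.7925

p̂₁ = 114/140 = 0.814286, p̂₂ = 122/157 = 0.777070.
Pooled p̂ = (114+122)/(140+157) = 236/297 = 0.794613.
SE = √(p̂(1−p̂)(1/n₁+1/n₂)) = √(0.794613·0.205387·0.0135123) = √(0.00220525) = 0.046960.
z = (0.814286 − 0.777070)/0.046960 = 0.037216/0.046960 = 0.7925.
p-value = P(Z > 0.792) ≈ 0.2140, so at α = 0.025 we fail to reject H₀.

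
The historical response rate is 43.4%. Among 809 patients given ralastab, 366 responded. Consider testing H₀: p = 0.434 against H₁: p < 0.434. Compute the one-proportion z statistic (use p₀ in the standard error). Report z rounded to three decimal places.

p̂ = 366/809 ≈ 0.452410.
Standard error under H₀: √(0.434×0.566/809) = 0.017425.
z = (0.452410 − 0.434)/0.017425 = 0.018410/0.017425 = 1.057.
p-value = P(Z < 1.057) ≈ 0.8546.

z = 1.057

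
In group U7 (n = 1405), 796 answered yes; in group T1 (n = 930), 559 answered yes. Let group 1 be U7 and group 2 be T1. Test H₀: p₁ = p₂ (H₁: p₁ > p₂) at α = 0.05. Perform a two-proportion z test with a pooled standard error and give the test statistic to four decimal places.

z = -1.6550

p̂₁ = 796/1405 ≈ 0.566548, p̂₂ = 559/930 ≈ 0.601075.
Pooled p̂ = (796+559)/(1405+930) = 1355/2335 = 0.580300.
SE = √(p̂(1−p̂)(1/n₁+1/n₂)) = √(0.580300·0.419700·0.00178701) = √(0.00043523) = 0.020862.
z = (0.566548 − 0.601075)/0.020862 = -0.034527/0.020862 = -1.6550.
p-value = P(Z > -1.655) ≈ 0.9510; since p > α = 0.05, fail to reject H₀.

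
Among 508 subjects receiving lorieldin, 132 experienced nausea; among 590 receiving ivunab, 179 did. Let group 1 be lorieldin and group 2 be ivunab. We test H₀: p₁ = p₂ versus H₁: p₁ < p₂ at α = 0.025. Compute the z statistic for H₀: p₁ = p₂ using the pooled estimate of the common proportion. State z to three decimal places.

z = -1.597

p̂₁ = 132/508 = 0.25984, p̂₂ = 179/590 = 0.30339.
Pooled p̂ = (132+179)/(508+590) = 311/1098 = 0.28324.
SE = √(0.203016 × 0.00366342) = 0.02727.
z = (0.25984 − 0.30339)/0.02727 = -0.04355/0.02727 = -1.597.
p-value = P(Z < -1.597) ≈ 0.0552, so at α = 0.025 we fail to reject H₀.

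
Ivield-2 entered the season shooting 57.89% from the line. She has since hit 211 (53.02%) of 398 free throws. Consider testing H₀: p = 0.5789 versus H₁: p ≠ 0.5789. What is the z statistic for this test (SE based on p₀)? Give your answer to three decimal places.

z = -1.970

p̂ = 211/398 ≈ 0.53015.
Standard error under H₀: √(0.5789×0.4211/398) = 0.02475.
z = (0.53015 − 0.5789)/0.02475 = -0.04875/0.02475 = -1.970.
Two-sided p-value ≈ 2·Φ(−1.970) = 0.0489.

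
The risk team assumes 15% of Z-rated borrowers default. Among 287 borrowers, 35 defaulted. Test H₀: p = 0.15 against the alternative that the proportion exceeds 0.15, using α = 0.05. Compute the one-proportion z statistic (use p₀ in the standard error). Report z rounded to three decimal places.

p̂ = 35/287 ≈ 0.12195.
Standard error under H₀: √(0.15×0.85/287) = 0.02108.
z = (0.12195 − 0.15)/0.02108 = -0.02805/0.02108 = -1.331.
p-value = P(Z > -1.331) ≈ 0.9084; since p > α = 0.05, fail to reject H₀.

z = -1.331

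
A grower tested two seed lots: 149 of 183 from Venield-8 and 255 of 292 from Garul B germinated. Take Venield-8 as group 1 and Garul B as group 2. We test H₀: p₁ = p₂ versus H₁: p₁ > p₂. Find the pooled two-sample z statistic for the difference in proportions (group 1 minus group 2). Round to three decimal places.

z = -1.757

p̂₁ = 149/183 ≈ 0.81421, p̂₂ = 255/292 ≈ 0.87329.
Pooled p̂ = (149+255)/(183+292) = 404/475 = 0.85053.
SE = √(p̂(1−p̂)(1/n₁+1/n₂)) = √(0.85053·0.14947·0.00888914) = √(0.00113009) = 0.03362.
z = (0.81421 − 0.87329)/0.03362 = -0.05908/0.03362 = -1.757.
p-value = P(Z > -1.757) ≈ 0.9606.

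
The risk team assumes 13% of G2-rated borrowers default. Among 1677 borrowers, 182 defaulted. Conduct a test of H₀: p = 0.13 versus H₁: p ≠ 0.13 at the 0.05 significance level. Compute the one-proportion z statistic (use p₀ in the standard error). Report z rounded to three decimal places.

z = -2.615

p̂ = 182/1677 ≈ 0.10853.
SE = √(p₀(1−p₀)/n) = √(0.1131/1677) = 0.00821.
z = (0.10853 − 0.13)/0.00821 = -0.02147/0.00821 = -2.615.
p-value = 2·P(Z > 2.615) ≈ 0.0089, so at α = 0.05 we reject H₀.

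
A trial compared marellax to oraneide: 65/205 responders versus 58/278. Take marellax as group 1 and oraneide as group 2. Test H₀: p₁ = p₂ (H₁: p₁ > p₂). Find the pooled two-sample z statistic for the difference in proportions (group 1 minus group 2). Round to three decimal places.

z = 2.704

p̂₁ = 65/205 = 0.31707, p̂₂ = 58/278 = 0.20863.
Pooled p̂ = (65+58)/(205+278) = 123/483 = 0.25466.
SE = √(p̂(1−p̂)(1/n₁+1/n₂)) = √(0.25466·0.74534·0.00847517) = √(0.00160865) = 0.04011.
z = (0.31707 − 0.20863)/0.04011 = 0.10844/0.04011 = 2.704.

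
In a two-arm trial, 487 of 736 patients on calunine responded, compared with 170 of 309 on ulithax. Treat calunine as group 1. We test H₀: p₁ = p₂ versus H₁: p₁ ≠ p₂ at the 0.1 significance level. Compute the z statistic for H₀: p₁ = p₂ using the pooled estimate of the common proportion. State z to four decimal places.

p̂₁ = 487/736 = 0.661685, p̂₂ = 170/309 = 0.550162.
Pooled p̂ = (487+170)/(736+309) = 657/1045 = 0.628708.
SE = √(0.233434 × 0.00459494) = 0.032751.
z = (0.661685 − 0.550162)/0.032751 = 0.111523/0.032751 = 3.4052.
p-value = 2·P(Z > 3.405) ≈ 0.0007; since p < α = 0.1, reject H₀.

z = 3.4052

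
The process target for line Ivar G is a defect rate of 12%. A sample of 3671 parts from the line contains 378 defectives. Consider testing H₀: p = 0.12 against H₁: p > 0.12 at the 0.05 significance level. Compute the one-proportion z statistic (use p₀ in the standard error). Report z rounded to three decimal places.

p̂ = 378/3671 = 0.1029692.
Under H₀, SE = √(0.12·0.88/3671) = √(2.8766e-05) = 0.0053634.
z = (0.1029692 − 0.12)/0.0053634 = -0.0170308/0.0053634 = -3.175.
p-value = P(Z > -3.175) ≈ 0.9993, so at α = 0.05 we fail to reject H₀.

z = -3.175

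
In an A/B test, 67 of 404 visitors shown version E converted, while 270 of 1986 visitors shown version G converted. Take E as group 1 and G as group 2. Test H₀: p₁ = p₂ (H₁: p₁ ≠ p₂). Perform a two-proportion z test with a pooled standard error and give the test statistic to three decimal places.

p̂₁ = 67/404 = 0.16584, p̂₂ = 270/1986 = 0.13595.
Pooled p̂ = (67+270)/(404+1986) = 337/2390 = 0.14100.
SE = √(p̂(1−p̂)(1/n₁+1/n₂)) = √(0.14100·0.85900·0.00297877) = √(0.000360795) = 0.01899.
z = (0.16584 − 0.13595)/0.01899 = 0.02989/0.01899 = 1.574.
Two-sided p-value ≈ 2·Φ(−1.574) = 0.1156.

z = 1.574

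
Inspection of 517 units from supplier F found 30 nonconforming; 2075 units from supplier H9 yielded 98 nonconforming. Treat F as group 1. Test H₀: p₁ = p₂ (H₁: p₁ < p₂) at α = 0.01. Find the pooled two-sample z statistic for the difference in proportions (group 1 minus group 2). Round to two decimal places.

p̂₁ = 30/517 = 0.0580, p̂₂ = 98/2075 = 0.0472.
Pooled p̂ = (30+98)/(517+2075) = 128/2592 = 0.0494.
SE = √(0.0469441 × 0.00241616) = 0.0107.
z = (0.0580 − 0.0472)/0.0107 = 0.0108/0.0107 = 1.01.
p-value = P(Z < 1.014) ≈ 0.8447. With α = 0.01, fail to reject H₀.

z = 1.01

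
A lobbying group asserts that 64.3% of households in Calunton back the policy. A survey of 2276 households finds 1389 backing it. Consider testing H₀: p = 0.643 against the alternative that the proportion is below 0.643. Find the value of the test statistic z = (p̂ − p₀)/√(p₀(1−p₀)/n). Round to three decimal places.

p̂ = 1389/2276 ≈ 0.610281.
Under H₀, SE = √(0.643·0.357/2276) = √(0.000100857) = 0.010043.
z = (0.610281 − 0.643)/0.010043 = -0.032719/0.010043 = -3.258.

z = -3.258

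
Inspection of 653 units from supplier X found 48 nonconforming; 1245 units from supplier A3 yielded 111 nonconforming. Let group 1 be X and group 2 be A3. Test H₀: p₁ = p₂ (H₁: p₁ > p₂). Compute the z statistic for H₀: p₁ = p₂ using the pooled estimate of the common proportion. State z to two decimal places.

p̂₁ = 48/653 ≈ 0.0735, p̂₂ = 111/1245 ≈ 0.0892.
Pooled p̂ = (48+111)/(653+1245) = 159/1898 = 0.0838.
SE = √(0.0767546 × 0.00233461) = 0.0134.
z = (0.0735 − 0.0892)/0.0134 = -0.0157/0.0134 = -1.17.
p-value = P(Z > -1.169) ≈ 0.8788.

z = -1.17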